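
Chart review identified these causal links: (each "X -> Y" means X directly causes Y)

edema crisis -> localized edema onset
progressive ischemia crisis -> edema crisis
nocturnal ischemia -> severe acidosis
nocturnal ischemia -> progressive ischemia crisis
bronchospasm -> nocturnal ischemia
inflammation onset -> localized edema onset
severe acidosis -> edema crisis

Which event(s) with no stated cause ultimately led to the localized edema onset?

the bronchospasm, the inflammation onset

Tracing upstream from the localized edema onset: the localized edema onset ← the edema crisis ← the progressive ischemia crisis ← the nocturnal ischemia ← the bronchospasm.
A separate upstream branch: the localized edema onset ← the inflammation onset.
Each of those chain origins has no stated cause.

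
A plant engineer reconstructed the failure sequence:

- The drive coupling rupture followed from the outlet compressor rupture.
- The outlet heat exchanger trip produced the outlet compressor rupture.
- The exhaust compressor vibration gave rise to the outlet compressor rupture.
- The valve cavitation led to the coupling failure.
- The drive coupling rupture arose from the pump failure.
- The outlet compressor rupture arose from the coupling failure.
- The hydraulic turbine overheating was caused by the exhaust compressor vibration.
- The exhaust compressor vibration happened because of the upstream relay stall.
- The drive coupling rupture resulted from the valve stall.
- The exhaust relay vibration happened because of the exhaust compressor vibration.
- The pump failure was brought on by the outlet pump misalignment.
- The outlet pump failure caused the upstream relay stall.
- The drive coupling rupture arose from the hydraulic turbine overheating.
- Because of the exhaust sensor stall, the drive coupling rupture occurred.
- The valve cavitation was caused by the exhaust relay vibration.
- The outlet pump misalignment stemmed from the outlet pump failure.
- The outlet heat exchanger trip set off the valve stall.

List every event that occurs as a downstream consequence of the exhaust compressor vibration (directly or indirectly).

the coupling failure, the drive coupling rupture, the exhaust relay vibration, the hydraulic turbine overheating, the outlet compressor rupture, the valve cavitation

Direct effects: the exhaust relay vibration, the hydraulic turbine overheating, the outlet compressor rupture.
2 steps out: the valve cavitation, the drive coupling rupture.
3 steps out: the coupling failure.
Not reachable from it: the outlet pump failure, the outlet pump misalignment, the upstream relay stall, the outlet heat exchanger trip, the pump failure, the valve stall, the exhaust sensor stall.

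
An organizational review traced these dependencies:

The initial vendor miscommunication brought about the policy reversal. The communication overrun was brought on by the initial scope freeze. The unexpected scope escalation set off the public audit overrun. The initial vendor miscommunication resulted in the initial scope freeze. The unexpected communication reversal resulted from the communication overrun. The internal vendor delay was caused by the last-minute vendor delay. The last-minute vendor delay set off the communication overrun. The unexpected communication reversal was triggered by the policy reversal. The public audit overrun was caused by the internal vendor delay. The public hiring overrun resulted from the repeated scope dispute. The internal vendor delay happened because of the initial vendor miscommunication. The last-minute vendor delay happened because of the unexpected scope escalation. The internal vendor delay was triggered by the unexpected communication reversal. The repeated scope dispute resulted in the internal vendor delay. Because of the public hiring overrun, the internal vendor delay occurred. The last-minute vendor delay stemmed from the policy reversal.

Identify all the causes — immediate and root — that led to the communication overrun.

the initial scope freeze, the initial vendor miscommunication, the last-minute vendor delay, the policy reversal, the unexpected scope escalation

Immediate causes of the communication overrun: the initial scope freeze, the last-minute vendor delay.
Further upstream: the unexpected scope escalation, the initial vendor miscommunication, the policy reversal.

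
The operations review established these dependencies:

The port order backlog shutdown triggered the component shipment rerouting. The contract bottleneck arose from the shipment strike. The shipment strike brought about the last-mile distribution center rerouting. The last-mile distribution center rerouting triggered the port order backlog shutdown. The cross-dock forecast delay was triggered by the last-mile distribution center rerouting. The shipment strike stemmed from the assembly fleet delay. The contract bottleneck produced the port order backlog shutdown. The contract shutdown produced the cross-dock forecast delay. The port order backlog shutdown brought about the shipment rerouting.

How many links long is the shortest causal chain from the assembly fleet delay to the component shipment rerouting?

Shortest chain: the assembly fleet delay → the shipment strike → the last-mile distribution center rerouting → the port order backlog shutdown → the component shipment rerouting.

4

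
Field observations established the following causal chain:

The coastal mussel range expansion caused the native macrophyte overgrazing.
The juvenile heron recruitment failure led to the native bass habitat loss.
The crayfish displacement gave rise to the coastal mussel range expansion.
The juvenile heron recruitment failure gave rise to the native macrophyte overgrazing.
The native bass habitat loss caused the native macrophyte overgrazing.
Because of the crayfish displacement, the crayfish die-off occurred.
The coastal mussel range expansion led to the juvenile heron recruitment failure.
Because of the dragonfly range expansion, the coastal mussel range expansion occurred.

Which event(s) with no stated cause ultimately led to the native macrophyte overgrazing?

the crayfish displacement, the dragonfly range expansion

Tracing upstream from the native macrophyte overgrazing: the native macrophyte overgrazing ← the coastal mussel range expansion ← the crayfish displacement.
A separate upstream branch: the native macrophyte overgrazing ← the coastal mussel range expansion ← the dragonfly range expansion.
Each of those chain origins has no stated cause.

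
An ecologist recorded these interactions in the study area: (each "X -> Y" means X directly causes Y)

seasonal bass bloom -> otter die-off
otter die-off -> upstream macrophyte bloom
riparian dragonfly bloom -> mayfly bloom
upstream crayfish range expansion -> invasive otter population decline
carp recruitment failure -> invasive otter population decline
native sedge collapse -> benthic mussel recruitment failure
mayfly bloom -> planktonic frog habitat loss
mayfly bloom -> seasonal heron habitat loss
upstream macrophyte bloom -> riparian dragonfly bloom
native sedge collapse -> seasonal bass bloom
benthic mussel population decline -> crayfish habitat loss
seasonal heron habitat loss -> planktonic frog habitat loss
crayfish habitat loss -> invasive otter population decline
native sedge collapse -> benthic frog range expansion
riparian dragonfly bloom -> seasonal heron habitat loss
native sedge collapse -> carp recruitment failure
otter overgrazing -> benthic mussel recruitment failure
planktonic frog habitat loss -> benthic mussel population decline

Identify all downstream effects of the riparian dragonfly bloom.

the benthic mussel population decline, the crayfish habitat loss, the invasive otter population decline, the mayfly bloom, the planktonic frog habitat loss, the seasonal heron habitat loss

Direct effects: the mayfly bloom, the seasonal heron habitat loss.
2 steps out: the planktonic frog habitat loss.
3 steps out: the benthic mussel population decline.
4 steps out: the crayfish habitat loss.
5 steps out: the invasive otter population decline.
Not reachable from it: the native sedge collapse, the carp recruitment failure, the benthic frog range expansion, the seasonal bass bloom, the otter overgrazing, the otter die-off, the upstream crayfish range expansion, the upstream macrophyte bloom, the benthic mussel recruitment failure.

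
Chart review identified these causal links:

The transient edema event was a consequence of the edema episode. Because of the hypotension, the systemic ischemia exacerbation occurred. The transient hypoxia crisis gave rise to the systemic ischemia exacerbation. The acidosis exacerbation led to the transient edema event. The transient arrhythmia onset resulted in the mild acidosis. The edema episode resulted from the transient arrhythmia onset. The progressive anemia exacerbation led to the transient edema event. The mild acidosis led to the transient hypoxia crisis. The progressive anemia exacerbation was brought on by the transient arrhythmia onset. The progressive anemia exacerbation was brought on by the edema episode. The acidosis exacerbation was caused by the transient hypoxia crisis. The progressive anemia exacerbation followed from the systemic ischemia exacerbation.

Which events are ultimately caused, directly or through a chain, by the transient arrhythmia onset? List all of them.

the acidosis exacerbation, the edema episode, the mild acidosis, the progressive anemia exacerbation, the systemic ischemia exacerbation, the transient edema event, the transient hypoxia crisis

Direct effects: the mild acidosis, the edema episode, the progressive anemia exacerbation.
2 steps out: the transient hypoxia crisis, the transient edema event.
3 steps out: the acidosis exacerbation, the systemic ischemia exacerbation.
Not reachable from it: the hypotension.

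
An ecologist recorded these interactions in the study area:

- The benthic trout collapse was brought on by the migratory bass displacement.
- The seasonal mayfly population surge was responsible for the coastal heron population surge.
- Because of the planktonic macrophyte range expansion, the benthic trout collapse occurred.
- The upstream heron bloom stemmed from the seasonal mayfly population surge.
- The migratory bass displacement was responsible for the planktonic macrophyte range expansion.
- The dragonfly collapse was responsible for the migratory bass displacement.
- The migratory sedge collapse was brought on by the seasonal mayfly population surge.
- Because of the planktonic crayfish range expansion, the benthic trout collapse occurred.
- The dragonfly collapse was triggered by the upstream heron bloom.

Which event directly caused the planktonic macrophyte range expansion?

Upstream contributors include the seasonal mayfly population surge, the upstream heron bloom, the dragonfly collapse, but only the migratory bass displacement feeds directly into the planktonic macrophyte range expansion.

the migratory bass displacement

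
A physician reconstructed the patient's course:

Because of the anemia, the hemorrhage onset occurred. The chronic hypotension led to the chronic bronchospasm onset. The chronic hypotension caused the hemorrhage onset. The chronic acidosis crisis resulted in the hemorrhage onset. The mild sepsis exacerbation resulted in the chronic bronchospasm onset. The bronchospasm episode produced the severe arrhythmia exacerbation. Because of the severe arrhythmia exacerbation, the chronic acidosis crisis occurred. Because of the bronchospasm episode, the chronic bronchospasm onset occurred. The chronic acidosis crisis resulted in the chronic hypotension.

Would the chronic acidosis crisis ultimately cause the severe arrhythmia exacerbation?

The chronic acidosis crisis leads to the chronic hypotension, the chronic bronchospasm onset, the hemorrhage onset; the severe arrhythmia exacerbation is not among them.

No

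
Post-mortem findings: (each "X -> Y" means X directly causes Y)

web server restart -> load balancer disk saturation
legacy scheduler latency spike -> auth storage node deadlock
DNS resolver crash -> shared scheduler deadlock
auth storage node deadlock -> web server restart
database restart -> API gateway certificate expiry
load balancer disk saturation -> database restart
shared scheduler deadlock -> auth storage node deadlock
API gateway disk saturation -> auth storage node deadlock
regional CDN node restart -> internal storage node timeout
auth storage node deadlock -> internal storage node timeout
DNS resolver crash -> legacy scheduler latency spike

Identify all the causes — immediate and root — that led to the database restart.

Immediate cause of the database restart: the load balancer disk saturation.
Further upstream: the DNS resolver crash, the shared scheduler deadlock, the legacy scheduler latency spike, the API gateway disk saturation, the auth storage node deadlock, the web server restart.

the API gateway disk saturation, the DNS resolver crash, the auth storage node deadlock, the legacy scheduler latency spike, the load balancer disk saturation, the shared scheduler deadlock, the web server restart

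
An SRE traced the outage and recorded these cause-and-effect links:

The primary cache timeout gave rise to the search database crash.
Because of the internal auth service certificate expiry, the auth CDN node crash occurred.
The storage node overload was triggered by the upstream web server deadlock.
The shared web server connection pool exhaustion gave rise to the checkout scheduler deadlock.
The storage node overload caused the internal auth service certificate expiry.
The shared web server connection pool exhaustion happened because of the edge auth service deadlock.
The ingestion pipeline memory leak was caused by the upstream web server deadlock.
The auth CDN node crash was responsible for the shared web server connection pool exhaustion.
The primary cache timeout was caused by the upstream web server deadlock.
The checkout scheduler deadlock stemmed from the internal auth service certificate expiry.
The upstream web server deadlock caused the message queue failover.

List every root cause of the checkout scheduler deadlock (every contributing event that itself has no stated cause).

the edge auth service deadlock, the upstream web server deadlock

Tracing upstream from the checkout scheduler deadlock: the checkout scheduler deadlock ← the internal auth service certificate expiry ← the storage node overload ← the upstream web server deadlock.
A separate upstream branch: the checkout scheduler deadlock ← the shared web server connection pool exhaustion ← the edge auth service deadlock.
Each of those chain origins has no stated cause.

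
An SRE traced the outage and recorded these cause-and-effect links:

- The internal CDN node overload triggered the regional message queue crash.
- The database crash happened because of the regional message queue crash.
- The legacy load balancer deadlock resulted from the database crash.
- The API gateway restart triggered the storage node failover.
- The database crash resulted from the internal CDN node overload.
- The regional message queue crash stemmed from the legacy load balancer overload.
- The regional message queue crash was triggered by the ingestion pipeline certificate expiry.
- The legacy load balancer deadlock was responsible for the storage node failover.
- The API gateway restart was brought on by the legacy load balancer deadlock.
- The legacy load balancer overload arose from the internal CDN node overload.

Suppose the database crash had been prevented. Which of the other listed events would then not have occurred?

Downstream of the database crash: the legacy load balancer deadlock, the API gateway restart, the storage node failover.

the API gateway restart, the legacy load balancer deadlock, the storage node failover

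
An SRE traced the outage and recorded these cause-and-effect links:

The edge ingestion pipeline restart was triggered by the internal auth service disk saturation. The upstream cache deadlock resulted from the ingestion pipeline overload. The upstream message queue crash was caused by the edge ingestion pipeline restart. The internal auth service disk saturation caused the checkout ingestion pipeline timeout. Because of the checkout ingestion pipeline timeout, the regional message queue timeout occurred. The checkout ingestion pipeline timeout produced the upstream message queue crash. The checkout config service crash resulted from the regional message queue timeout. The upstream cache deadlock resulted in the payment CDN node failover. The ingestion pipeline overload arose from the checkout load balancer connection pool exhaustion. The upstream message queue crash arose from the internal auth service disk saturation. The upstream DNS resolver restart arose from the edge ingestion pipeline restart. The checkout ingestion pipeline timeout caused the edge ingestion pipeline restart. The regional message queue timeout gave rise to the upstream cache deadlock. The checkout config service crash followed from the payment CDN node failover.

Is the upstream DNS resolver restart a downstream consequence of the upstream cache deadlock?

The upstream cache deadlock leads to the payment CDN node failover, the checkout config service crash; the upstream DNS resolver restart is not among them.

No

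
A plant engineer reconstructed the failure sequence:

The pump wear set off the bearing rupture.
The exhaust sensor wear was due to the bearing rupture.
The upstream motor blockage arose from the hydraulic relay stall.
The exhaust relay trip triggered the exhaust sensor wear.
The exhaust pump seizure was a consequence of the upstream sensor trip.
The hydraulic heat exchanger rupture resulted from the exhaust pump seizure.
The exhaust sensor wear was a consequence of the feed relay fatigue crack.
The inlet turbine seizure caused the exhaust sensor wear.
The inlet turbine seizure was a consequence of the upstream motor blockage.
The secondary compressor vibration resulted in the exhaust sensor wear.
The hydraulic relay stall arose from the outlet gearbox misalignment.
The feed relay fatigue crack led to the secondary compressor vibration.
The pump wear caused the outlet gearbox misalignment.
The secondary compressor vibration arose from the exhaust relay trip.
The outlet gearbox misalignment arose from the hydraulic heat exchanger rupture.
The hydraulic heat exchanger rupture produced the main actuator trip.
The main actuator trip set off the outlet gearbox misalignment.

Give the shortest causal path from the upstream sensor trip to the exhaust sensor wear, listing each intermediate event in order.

the upstream sensor trip → the exhaust pump seizure → the hydraulic heat exchanger rupture → the outlet gearbox misalignment → the hydraulic relay stall → the upstream motor blockage → the inlet turbine seizure → the exhaust sensor wear

the upstream sensor trip → the exhaust pump seizure
the exhaust pump seizure → the hydraulic heat exchanger rupture
the hydraulic heat exchanger rupture → the outlet gearbox misalignment
the outlet gearbox misalignment → the hydraulic relay stall
the hydraulic relay stall → the upstream motor blockage
the upstream motor blockage → the inlet turbine seizure
the inlet turbine seizure → the exhaust sensor wear
Length: 7 steps.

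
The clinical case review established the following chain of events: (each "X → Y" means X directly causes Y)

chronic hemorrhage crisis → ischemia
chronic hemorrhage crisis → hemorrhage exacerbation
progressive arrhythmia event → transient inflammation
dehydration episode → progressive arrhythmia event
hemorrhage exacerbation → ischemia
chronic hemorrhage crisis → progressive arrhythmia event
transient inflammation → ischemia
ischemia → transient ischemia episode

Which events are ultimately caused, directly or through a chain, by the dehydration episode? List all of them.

Direct effects: the progressive arrhythmia event.
2 steps out: the transient inflammation.
3 steps out: the ischemia.
4 steps out: the transient ischemia episode.
Not reachable from it: the chronic hemorrhage crisis, the hemorrhage exacerbation.

the ischemia, the progressive arrhythmia event, the transient inflammation, the transient ischemia episode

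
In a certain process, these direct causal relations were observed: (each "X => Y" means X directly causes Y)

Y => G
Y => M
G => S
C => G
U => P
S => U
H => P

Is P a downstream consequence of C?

There is a causal chain: C → G → S → U → P.

Yes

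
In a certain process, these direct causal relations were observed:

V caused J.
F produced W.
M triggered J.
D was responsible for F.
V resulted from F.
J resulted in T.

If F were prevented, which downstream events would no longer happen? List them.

V, W

Downstream of F: W, V, J, T.
Of those, still caused via another path: J, T.
The remainder have no surviving cause.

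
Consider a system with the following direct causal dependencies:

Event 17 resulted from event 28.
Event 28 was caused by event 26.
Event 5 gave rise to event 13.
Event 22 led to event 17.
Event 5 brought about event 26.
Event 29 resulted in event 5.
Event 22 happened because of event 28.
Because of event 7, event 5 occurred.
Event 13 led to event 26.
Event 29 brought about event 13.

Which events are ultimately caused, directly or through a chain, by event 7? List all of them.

Direct effects: event 5.
2 steps out: event 13, event 26.
3 steps out: event 28.
4 steps out: event 22, event 17.
Not reachable from it: event 29.

event 13, event 17, event 22, event 26, event 28, event 5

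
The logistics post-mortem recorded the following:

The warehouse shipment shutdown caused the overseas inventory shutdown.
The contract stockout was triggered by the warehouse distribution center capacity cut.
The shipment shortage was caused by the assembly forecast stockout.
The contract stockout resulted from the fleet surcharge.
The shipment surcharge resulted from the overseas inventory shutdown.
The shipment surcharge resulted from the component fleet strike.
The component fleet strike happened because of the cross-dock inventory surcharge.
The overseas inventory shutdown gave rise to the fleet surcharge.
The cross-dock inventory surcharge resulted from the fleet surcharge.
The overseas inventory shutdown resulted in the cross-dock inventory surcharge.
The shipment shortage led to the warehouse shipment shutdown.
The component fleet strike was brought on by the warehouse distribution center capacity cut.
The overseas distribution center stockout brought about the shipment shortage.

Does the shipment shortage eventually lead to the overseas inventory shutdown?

There is a causal chain: the shipment shortage → the warehouse shipment shutdown → the overseas inventory shutdown.

Yes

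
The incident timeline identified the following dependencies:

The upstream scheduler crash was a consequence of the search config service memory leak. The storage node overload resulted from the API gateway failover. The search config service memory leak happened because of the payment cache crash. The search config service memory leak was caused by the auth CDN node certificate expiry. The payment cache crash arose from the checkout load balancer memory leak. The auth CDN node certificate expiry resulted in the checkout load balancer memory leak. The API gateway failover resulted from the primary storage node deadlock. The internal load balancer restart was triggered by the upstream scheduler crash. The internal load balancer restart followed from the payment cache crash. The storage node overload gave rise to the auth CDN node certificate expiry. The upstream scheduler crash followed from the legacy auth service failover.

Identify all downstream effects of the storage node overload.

the auth CDN node certificate expiry, the checkout load balancer memory leak, the internal load balancer restart, the payment cache crash, the search config service memory leak, the upstream scheduler crash

Direct effects: the auth CDN node certificate expiry.
2 steps out: the checkout load balancer memory leak, the search config service memory leak.
3 steps out: the payment cache crash, the upstream scheduler crash.
4 steps out: the internal load balancer restart.
Not reachable from it: the primary storage node deadlock, the API gateway failover, the legacy auth service failover.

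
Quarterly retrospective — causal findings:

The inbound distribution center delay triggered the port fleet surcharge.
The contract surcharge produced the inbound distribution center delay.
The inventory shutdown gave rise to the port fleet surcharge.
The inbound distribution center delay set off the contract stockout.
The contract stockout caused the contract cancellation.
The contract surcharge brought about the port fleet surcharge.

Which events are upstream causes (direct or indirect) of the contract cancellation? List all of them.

Immediate cause of the contract cancellation: the contract stockout.
Further upstream: the contract surcharge, the inbound distribution center delay.

the contract stockout, the contract surcharge, the inbound distribution center delay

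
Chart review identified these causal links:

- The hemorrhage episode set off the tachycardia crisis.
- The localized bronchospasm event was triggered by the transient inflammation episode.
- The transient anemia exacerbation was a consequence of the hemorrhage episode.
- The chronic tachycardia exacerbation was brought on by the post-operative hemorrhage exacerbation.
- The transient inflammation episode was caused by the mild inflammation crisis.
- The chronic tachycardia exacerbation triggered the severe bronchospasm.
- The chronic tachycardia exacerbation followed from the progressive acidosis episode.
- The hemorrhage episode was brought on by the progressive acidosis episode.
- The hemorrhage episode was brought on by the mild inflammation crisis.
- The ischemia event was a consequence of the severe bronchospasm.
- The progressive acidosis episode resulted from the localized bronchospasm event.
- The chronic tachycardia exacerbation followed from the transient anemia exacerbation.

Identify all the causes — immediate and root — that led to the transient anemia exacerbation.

the hemorrhage episode, the localized bronchospasm event, the mild inflammation crisis, the progressive acidosis episode, the transient inflammation episode

Immediate cause of the transient anemia exacerbation: the hemorrhage episode.
Further upstream: the mild inflammation crisis, the transient inflammation episode, the localized bronchospasm event, the progressive acidosis episode.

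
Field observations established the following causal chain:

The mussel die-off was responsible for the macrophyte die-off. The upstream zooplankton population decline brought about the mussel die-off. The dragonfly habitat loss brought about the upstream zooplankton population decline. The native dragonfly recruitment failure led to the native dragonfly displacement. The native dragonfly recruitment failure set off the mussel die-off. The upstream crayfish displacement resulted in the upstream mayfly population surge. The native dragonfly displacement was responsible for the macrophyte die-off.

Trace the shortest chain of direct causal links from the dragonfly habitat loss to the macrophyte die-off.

the dragonfly habitat loss → the upstream zooplankton population decline
the upstream zooplankton population decline → the mussel die-off
the mussel die-off → the macrophyte die-off
Length: 3 steps.

the dragonfly habitat loss → the upstream zooplankton population decline → the mussel die-off → the macrophyte die-off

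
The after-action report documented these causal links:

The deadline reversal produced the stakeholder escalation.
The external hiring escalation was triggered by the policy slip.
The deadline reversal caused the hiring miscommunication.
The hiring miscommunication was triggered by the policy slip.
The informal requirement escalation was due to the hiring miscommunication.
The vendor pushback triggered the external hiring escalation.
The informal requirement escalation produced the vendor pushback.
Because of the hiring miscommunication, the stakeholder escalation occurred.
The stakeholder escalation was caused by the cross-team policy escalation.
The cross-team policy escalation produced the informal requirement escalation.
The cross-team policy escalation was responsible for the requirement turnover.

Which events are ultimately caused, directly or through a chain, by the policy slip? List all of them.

the external hiring escalation, the hiring miscommunication, the informal requirement escalation, the stakeholder escalation, the vendor pushback

Direct effects: the hiring miscommunication, the external hiring escalation.
2 steps out: the stakeholder escalation, the informal requirement escalation.
3 steps out: the vendor pushback.
Not reachable from it: the deadline reversal, the cross-team policy escalation, the requirement turnover.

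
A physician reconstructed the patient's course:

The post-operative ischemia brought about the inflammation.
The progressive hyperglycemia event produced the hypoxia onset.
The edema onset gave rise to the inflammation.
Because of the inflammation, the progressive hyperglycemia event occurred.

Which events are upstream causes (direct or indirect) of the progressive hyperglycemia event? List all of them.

the edema onset, the inflammation, the post-operative ischemia

Immediate cause of the progressive hyperglycemia event: the inflammation.
Further upstream: the post-operative ischemia, the edema onset.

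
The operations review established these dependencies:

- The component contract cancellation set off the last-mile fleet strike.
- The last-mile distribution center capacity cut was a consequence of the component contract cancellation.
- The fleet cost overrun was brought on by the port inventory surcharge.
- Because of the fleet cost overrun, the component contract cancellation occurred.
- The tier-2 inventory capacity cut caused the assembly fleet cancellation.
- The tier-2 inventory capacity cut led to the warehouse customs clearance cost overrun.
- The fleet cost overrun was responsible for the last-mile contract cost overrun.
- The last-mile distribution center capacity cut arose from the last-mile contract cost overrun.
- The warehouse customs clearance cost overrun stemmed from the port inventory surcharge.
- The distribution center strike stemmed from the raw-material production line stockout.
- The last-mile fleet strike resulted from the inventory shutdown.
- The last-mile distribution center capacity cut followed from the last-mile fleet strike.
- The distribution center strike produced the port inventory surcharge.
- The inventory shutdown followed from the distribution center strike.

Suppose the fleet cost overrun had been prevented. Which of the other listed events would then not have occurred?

the component contract cancellation, the last-mile contract cost overrun

Downstream of the fleet cost overrun: the component contract cancellation, the last-mile contract cost overrun, the last-mile fleet strike, the last-mile distribution center capacity cut.
Of those, still caused via another path: the last-mile fleet strike, the last-mile distribution center capacity cut.
The remainder have no surviving cause.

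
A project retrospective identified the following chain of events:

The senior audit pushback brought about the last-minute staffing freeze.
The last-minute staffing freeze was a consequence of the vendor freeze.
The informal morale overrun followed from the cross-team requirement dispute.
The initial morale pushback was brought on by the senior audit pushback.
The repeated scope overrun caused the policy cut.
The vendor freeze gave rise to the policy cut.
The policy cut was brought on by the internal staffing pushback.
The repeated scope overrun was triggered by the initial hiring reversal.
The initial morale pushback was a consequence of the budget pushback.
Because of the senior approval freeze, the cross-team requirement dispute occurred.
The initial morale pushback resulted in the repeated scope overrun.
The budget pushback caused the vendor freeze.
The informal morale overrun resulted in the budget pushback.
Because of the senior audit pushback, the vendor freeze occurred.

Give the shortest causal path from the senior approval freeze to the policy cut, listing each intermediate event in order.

the senior approval freeze → the cross-team requirement dispute
the cross-team requirement dispute → the informal morale overrun
the informal morale overrun → the budget pushback
the budget pushback → the vendor freeze
the vendor freeze → the policy cut
Length: 5 steps.

the senior approval freeze → the cross-team requirement dispute → the informal morale overrun → the budget pushback → the vendor freeze → the policy cut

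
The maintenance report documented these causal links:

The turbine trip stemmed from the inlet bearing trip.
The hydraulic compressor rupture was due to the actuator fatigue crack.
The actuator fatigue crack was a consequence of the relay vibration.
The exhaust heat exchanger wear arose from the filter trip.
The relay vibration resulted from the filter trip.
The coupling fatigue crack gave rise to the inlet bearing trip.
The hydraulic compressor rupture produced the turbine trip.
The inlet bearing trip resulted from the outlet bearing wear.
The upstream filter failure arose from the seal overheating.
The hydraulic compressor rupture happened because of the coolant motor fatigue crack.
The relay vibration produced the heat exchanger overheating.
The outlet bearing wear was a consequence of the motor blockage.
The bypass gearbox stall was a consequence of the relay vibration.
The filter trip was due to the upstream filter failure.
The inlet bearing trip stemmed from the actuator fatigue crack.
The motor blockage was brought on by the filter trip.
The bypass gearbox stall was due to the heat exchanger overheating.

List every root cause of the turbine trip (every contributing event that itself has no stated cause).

the coolant motor fatigue crack, the coupling fatigue crack, the seal overheating

Tracing upstream from the turbine trip: the turbine trip ← the inlet bearing trip ← the outlet bearing wear ← the motor blockage ← the filter trip ← the upstream filter failure ← the seal overheating.
A separate upstream branch: the turbine trip ← the inlet bearing trip ← the coupling fatigue crack.
A separate upstream branch: the turbine trip ← the hydraulic compressor rupture ← the coolant motor fatigue crack.
Each of those chain origins has no stated cause.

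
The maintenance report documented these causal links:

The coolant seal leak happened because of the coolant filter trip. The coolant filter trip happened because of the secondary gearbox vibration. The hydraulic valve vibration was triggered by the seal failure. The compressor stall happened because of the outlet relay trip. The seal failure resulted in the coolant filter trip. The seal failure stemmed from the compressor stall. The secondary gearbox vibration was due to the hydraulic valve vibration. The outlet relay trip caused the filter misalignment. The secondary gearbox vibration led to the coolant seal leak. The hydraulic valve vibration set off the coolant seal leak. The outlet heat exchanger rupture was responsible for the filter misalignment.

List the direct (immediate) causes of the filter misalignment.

the outlet heat exchanger rupture, the outlet relay trip → the filter misalignment with nothing further upstream stated.

the outlet heat exchanger rupture, the outlet relay trip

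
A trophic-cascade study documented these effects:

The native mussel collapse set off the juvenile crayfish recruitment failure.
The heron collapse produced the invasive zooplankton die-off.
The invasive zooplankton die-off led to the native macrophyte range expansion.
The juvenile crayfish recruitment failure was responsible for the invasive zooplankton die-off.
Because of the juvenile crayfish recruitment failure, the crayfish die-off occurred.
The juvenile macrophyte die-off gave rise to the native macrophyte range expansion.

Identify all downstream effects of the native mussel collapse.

the crayfish die-off, the invasive zooplankton die-off, the juvenile crayfish recruitment failure, the native macrophyte range expansion

Direct effects: the juvenile crayfish recruitment failure.
2 steps out: the invasive zooplankton die-off, the crayfish die-off.
3 steps out: the native macrophyte range expansion.
Not reachable from it: the heron collapse, the juvenile macrophyte die-off.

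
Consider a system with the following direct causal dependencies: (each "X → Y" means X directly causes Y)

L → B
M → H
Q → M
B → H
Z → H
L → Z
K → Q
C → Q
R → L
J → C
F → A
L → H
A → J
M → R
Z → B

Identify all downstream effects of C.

Direct effects: Q.
2 steps out: M.
3 steps out: R, H.
4 steps out: L.
5 steps out: Z, B.
Not reachable from it: F, A, J, K.

B, H, L, M, Q, R, Z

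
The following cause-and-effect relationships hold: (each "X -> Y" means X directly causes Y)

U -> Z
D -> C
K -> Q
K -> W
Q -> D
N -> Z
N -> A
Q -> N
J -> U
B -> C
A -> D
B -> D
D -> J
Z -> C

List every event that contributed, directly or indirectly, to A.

Immediate cause of A: N.
Further upstream: K, Q.

K, N, Q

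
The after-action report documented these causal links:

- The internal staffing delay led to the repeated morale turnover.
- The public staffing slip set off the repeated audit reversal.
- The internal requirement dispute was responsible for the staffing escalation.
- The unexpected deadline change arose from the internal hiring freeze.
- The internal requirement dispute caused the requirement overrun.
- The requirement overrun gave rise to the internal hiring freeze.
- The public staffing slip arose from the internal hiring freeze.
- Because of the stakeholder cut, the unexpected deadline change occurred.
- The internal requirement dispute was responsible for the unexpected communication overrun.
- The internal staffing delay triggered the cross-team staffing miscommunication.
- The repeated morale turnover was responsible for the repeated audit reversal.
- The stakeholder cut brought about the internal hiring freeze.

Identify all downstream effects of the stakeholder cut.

Direct effects: the internal hiring freeze, the unexpected deadline change.
2 steps out: the public staffing slip.
3 steps out: the repeated audit reversal.
Not reachable from it: the internal staffing delay, the internal requirement dispute, the requirement overrun, the unexpected communication overrun, the staffing escalation, the cross-team staffing miscommunication, the repeated morale turnover.

the internal hiring freeze, the public staffing slip, the repeated audit reversal, the unexpected deadline change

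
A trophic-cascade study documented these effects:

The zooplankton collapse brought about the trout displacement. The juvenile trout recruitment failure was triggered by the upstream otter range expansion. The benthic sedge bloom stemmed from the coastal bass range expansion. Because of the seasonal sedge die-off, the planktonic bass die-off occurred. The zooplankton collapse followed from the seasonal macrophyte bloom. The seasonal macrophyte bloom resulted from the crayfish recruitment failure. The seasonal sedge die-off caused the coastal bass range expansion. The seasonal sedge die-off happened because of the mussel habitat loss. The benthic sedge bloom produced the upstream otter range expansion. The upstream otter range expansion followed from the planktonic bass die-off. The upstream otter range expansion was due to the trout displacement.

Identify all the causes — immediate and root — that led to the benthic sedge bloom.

the coastal bass range expansion, the mussel habitat loss, the seasonal sedge die-off

Immediate cause of the benthic sedge bloom: the coastal bass range expansion.
Further upstream: the mussel habitat loss, the seasonal sedge die-off.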